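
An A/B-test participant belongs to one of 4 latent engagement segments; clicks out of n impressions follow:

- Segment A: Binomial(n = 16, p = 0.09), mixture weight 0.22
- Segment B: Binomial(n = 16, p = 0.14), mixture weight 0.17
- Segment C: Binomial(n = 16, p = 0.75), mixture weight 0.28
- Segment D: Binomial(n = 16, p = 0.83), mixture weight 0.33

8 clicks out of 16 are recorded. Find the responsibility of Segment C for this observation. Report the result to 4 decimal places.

Posterior ∝ prior × likelihood, so P(k | x) ∝ P(Z=k) f_k(x); normalise over all components.
Component likelihoods at x = 8 clicks out of 16:
  L_A = C(16,8)·0.09^8·0.91^8 = 12870·4.30467e-09·0.470253 = 2.60525e-05
  L_B = C(16,8)·0.14^8·0.86^8 = 12870·1.47579e-07·0.299218 = 0.000568317
  L_C = C(16,8)·0.75^8·0.25^8 = 12870·0.100113·1.52588e-05 = 0.0196602
  L_D = C(16,8)·0.83^8·0.17^8 = 12870·0.225229·6.97576e-07 = 0.00202206
Multiply by the mixture weights:
  P(Z=A)·L_A = 0.22 × 2.60525e-05 = 5.73155e-06
  P(Z=B)·L_B = 0.17 × 0.000568317 = 9.66138e-05
  P(Z=C)·L_C = 0.28 × 0.0196602 = 0.00550487
  P(Z=D)·L_D = 0.33 × 0.00202206 = 0.000667281
Sum: 5.73155e-06 + 9.66138e-05 + 0.00550487 + 0.000667281 = 0.00627449
Responsibility of Segment C: 0.00550487 / 0.00627449 ≈ 0.8773

0.8773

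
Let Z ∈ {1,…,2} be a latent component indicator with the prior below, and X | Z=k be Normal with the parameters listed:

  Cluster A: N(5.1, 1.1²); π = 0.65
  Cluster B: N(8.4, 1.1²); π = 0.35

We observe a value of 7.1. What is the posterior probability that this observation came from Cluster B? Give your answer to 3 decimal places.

P(component k | x) = π_k·f_k(x) / marginal(x), where marginal(x) = Σ_j π_j·f_j(x).
Evaluate each component's likelihood at the observed value:
  L_A = 0.0694505
  L_B = 0.180397
Unnormalised posteriors:
  π_A·L_A = 0.65 × 0.0694505 = 0.0451428
  π_B·L_B = 0.35 × 0.180397 = 0.0631389
Normaliser: 0.0451428 + 0.0631389 = 0.108282
P(Cluster B | 7.1) ≈ 0.583

0.583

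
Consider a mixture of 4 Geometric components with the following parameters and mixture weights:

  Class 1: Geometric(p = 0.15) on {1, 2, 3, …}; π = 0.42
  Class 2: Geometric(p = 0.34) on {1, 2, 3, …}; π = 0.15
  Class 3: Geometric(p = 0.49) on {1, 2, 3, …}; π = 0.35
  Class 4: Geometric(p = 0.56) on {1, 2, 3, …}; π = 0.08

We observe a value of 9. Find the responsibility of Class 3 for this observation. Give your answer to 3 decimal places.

0.040

Apply Bayes' rule: the posterior for each component is proportional to its prior times its likelihood at x.
Evaluate each component's likelihood at the observed value:
  L_1 = 0.15·(1−0.15)^8 = 0.15·0.272491 = 0.0408736
  L_2 = 0.34·(1−0.34)^8 = 0.34·0.0360041 = 0.0122414
  L_3 = 0.49·(1−0.49)^8 = 0.49·0.00457679 = 0.00224263
  L_4 = 0.56·(1−0.56)^8 = 0.56·0.00140482 = 0.000786701
Multiply by the mixture weights:
  w_1·L_1 = 0.42 × 0.0408736 = 0.0171669
  w_2·L_2 = 0.15 × 0.0122414 = 0.00183621
  w_3·L_3 = 0.35 × 0.00224263 = 0.00078492
  w_4·L_4 = 0.08 × 0.000786701 = 6.2936e-05
Marginal: 0.0171669 + 0.00183621 + 0.00078492 + 6.2936e-05 = 0.019851
P(Class 3 | the observation) = 0.00078492 / 0.019851 ≈ 0.040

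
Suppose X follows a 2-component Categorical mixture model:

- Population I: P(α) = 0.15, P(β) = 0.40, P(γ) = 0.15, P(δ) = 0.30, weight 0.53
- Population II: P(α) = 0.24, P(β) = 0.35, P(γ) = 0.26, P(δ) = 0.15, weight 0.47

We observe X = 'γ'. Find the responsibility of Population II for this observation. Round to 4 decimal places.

0.6059

Apply Bayes' rule: the posterior for each component is proportional to its prior times its likelihood at x.
Categorical probabilities:
  L_I = 0.15
  L_II = 0.26
Multiply by the mixture weights:
  π_I·L_I = 0.53 × 0.15 = 0.0795
  π_II·L_II = 0.47 × 0.26 = 0.1222
Normaliser: 0.0795 + 0.1222 = 0.2017
So the posterior for Population II is 0.1222 / 0.2017 ≈ 0.6059.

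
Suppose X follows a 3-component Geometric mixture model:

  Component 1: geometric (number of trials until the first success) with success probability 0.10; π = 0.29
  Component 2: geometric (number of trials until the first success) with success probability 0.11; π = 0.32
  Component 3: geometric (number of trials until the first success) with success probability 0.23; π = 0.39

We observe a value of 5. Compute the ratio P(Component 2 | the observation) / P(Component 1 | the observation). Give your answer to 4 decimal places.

1.1607

The posterior odds equal the prior odds times the likelihood ratio: (π_i/π_j)·(f_i(x)/f_j(x)).
Evaluate each component's likelihood at the observed value:
  p_1 = 0.06561
  p_2 = 0.0690165
  p_3 = 0.080852
Odds = (0.32/0.29) × (0.0690165/0.06561) = 1.10345 × 1.05192 ≈ 1.1607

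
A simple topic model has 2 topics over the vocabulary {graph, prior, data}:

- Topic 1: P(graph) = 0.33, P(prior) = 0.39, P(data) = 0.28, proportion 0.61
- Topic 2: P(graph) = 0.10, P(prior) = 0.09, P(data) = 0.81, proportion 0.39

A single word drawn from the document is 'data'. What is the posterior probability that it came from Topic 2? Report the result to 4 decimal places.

Apply Bayes' rule: the posterior for each component is proportional to its prior times its likelihood at x.
Evaluate each component's likelihood at the observed value:
  f_1 = P(data | comp) = 0.28
  f_2 = P(data | comp) = 0.81
Unnormalised posteriors:
  π_1·f_1 = 0.61 × 0.28 = 0.1708
  π_2·f_2 = 0.39 × 0.81 = 0.3159
Evidence: 0.1708 + 0.3159 = 0.4867
So the posterior for Topic 2 is 0.3159 / 0.4867 ≈ 0.6491.

0.6491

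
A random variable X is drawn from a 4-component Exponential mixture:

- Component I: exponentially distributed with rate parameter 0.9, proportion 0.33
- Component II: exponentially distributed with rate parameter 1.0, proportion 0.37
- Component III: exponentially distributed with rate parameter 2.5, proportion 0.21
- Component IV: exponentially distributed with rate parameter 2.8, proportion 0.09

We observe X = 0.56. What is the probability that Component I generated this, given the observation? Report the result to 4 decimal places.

0.3133

The responsibility of component k is P(Z=k) f_k(x) divided by Σ_j P(Z=j) f_j(x).
Component likelihoods at x = 0.56:
  p_I = 0.9·e^(−0.9·0.56) = 0.9·e^(−0.5040) = 0.543698
  p_II = 1.0·e^(−1.0·0.56) = 1.0·e^(−0.5600) = 0.571209
  p_III = 2.5·e^(−2.5·0.56) = 2.5·e^(−1.4000) = 0.616492
  p_IV = 2.8·e^(−2.8·0.56) = 2.8·e^(−1.5680) = 0.583693
Unnormalised posteriors:
  P(Z=I)·p_I = 0.33 × 0.543698 = 0.17942
  P(Z=II)·p_II = 0.37 × 0.571209 = 0.211347
  P(Z=III)·p_III = 0.21 × 0.616492 = 0.129463
  P(Z=IV)·p_IV = 0.09 × 0.583693 = 0.0525323
Sum: 0.17942 + 0.211347 + 0.129463 + 0.0525323 = 0.572764
Responsibility of Component I: 0.17942 / 0.572764 ≈ 0.3133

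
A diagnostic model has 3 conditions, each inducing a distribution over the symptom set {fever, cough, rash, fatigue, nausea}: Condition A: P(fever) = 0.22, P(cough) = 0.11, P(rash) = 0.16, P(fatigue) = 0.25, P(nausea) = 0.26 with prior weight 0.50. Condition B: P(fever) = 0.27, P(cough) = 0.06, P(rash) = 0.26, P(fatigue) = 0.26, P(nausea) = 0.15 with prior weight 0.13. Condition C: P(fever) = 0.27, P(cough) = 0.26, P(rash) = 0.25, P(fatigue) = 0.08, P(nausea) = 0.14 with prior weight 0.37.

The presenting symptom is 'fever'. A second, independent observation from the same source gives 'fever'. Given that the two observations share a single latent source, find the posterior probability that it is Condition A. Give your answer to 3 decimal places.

0.399

By Bayes' theorem, P(k | x) = w_k f_k(x) / Σ_j w_j f_j(x).
Since both observations come from the same component, the likelihood for component k is f_k(x₁)·f_k(x₂).
  L_A = [0.22] × [0.22] = 0.0484
  L_B = [0.27] × [0.27] = 0.0729
  L_C = [0.27] × [0.27] = 0.0729
Prior × likelihood for each component:
  w_A·L_A = 0.50 × 0.0484 = 0.0242
  w_B·L_B = 0.13 × 0.0729 = 0.009477
  w_C·L_C = 0.37 × 0.0729 = 0.026973
Denominator: 0.0242 + 0.009477 + 0.026973 = 0.06065
P(Condition A | data) ≈ 0.399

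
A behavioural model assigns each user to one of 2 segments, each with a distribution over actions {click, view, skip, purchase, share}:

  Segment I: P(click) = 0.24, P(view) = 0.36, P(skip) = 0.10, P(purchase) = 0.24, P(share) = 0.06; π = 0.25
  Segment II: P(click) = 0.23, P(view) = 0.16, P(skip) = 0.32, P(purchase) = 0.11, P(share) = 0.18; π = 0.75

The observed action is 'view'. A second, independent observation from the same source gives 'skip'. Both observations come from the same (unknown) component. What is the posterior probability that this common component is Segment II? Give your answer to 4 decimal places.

The responsibility of component k is P(Z=k) f_k(x) divided by Σ_j P(Z=j) f_j(x).
Since both observations come from the same component, the likelihood for component k is f_k(x₁)·f_k(x₂).
  L_I = [P(view | comp) = 0.36] × [0.1] = 0.036
  L_II = [P(view | comp) = 0.16] × [0.32] = 0.0512
Prior × likelihood for each component:
  P(Z=I)·L_I = 0.25 × 0.036 = 0.009
  P(Z=II)·L_II = 0.75 × 0.0512 = 0.0384
Marginal: 0.009 + 0.0384 = 0.0474
So the posterior for Segment II is 0.0384 / 0.0474 ≈ 0.8101.

0.8101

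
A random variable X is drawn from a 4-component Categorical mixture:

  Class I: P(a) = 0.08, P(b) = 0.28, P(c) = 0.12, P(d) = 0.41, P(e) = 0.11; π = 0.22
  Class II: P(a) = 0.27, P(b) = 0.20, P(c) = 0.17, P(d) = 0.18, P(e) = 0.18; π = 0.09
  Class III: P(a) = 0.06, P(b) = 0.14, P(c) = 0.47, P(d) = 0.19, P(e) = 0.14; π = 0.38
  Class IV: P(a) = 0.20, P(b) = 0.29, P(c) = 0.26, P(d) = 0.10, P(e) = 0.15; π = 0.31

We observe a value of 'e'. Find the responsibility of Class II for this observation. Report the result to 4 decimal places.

P(component k | x) = P(Z=k)·f_k(x) / marginal(x), where marginal(x) = Σ_j P(Z=j)·f_j(x).
Evaluate each component's likelihood at the observed value:
  p_I = 0.11
  p_II = 0.18
  p_III = 0.14
  p_IV = 0.15
Weight by the priors:
  P(Z=I)·p_I = 0.22 × 0.11 = 0.0242
  P(Z=II)·p_II = 0.09 × 0.18 = 0.0162
  P(Z=III)·p_III = 0.38 × 0.14 = 0.0532
  P(Z=IV)·p_IV = 0.31 × 0.15 = 0.0465
Evidence: 0.0242 + 0.0162 + 0.0532 + 0.0465 = 0.1401
P(Class II | data) ≈ 0.1156

0.1156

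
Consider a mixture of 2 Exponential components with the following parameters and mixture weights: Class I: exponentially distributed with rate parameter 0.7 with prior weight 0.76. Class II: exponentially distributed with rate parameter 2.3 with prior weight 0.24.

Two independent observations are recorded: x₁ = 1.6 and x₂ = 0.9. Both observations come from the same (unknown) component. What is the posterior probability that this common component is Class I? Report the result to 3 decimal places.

The responsibility of component k is π_k f_k(x) divided by Σ_j π_j f_j(x).
Since both observations come from the same component, the likelihood for component k is f_k(x₁)·f_k(x₂).
  L_I = [0.7·e^(−0.7·1.6) = 0.7·e^(−1.1200) = 0.228396] × [0.372814] = 0.0851492
  L_II = [2.3·e^(−2.3·1.6) = 2.3·e^(−3.6800) = 0.0580128] × [0.290227] = 0.0168369
Prior × likelihood for each component:
  π_I·L_I = 0.76 × 0.0851492 = 0.0647134
  π_II·L_II = 0.24 × 0.0168369 = 0.00404086
Marginal: 0.0647134 + 0.00404086 = 0.0687543
P(Class I | x₁, x₂) ≈ 0.941

0.941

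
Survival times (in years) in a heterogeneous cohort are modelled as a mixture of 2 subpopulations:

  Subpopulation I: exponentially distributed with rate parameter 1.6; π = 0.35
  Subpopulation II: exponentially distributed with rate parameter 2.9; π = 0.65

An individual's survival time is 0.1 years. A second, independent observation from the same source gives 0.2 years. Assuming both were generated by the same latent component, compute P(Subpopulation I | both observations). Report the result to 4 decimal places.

0.1949

The responsibility of component k is π_k f_k(x) divided by Σ_j π_j f_j(x).
Since both observations come from the same component, the likelihood for component k is f_k(x₁)·f_k(x₂).
  p_I = [1.36343] × [1.16184] = 1.58409
  p_II = [2.16996] × [1.62371] = 3.52338
Multiply by the mixture weights:
  π_I·p_I = 0.35 × 1.58409 = 0.55443
  π_II·p_II = 0.65 × 3.52338 = 2.2902
Denominator: 0.55443 + 2.2902 = 2.84463
So the posterior for Subpopulation I is 0.55443 / 2.84463 ≈ 0.1949.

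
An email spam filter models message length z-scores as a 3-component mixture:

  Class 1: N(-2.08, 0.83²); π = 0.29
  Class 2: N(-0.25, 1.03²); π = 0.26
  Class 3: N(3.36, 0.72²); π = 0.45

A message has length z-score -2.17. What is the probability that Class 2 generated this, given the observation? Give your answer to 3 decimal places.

Posterior ∝ prior × likelihood, so P(k | x) ∝ π_k f_k(x); normalise over all components.
Evaluate each component's likelihood at the observed value:
  p_1 = (1/(0.83·√(2π)))·exp(−(-2.17−-2.08)²/(2·0.83²)) = 0.480653·exp(-0.00588) = 0.477836
  p_2 = (1/(1.03·√(2π)))·exp(−(-2.17−-0.25)²/(2·1.03²)) = 0.387323·exp(-1.73739) = 0.0681605
  p_3 = (1/(0.72·√(2π)))·exp(−(-2.17−3.36)²/(2·0.72²)) = 0.554087·exp(-29.49547) = 8.58735e-14
Multiply by the mixture weights:
  π_1·p_1 = 0.29 × 0.477836 = 0.138572
  π_2·p_2 = 0.26 × 0.0681605 = 0.0177217
  π_3·p_3 = 0.45 × 8.58735e-14 = 3.86431e-14
Normaliser: 0.138572 + 0.0177217 + 3.86431e-14 = 0.156294
P(Class 2 | data) = 0.0177217 / 0.156294 ≈ 0.113

0.113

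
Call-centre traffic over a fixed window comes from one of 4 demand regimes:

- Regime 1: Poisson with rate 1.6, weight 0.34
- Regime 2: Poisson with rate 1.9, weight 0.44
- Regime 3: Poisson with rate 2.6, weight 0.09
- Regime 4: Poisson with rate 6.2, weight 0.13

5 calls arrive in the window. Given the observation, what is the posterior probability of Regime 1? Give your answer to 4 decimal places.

The responsibility of component k is P(Z=k) f_k(x) divided by Σ_j P(Z=j) f_j(x).
Component likelihoods at x = 5 calls:
  p_1 = 0.017642
  p_2 = 0.0308622
  p_3 = 0.0735394
  p_4 = 0.154936
Weight by the priors:
  P(Z=1)·p_1 = 0.34 × 0.017642 = 0.00599828
  P(Z=2)·p_2 = 0.44 × 0.0308622 = 0.0135794
  P(Z=3)·p_3 = 0.09 × 0.0735394 = 0.00661854
  P(Z=4)·p_4 = 0.13 × 0.154936 = 0.0201416
Normaliser: 0.00599828 + 0.0135794 + 0.00661854 + 0.0201416 = 0.0463378
P(Regime 1 | 5 calls) = 0.00599828 / 0.0463378 ≈ 0.1294

0.1294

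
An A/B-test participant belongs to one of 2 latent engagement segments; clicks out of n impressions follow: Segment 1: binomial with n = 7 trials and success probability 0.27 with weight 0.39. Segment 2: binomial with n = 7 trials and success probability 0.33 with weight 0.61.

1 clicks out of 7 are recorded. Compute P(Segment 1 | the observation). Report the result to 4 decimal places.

0.4667

Posterior ∝ prior × likelihood, so P(k | x) ∝ w_k f_k(x); normalise over all components.
Component likelihoods at x = 1 clicks out of 7:
  L_1 = 0.286022
  L_2 = 0.208959
Weight by the priors:
  w_1·L_1 = 0.39 × 0.286022 = 0.111548
  w_2·L_2 = 0.61 × 0.208959 = 0.127465
Normaliser: 0.111548 + 0.127465 = 0.239013
So the posterior for Segment 1 is 0.111548 / 0.239013 ≈ 0.4667.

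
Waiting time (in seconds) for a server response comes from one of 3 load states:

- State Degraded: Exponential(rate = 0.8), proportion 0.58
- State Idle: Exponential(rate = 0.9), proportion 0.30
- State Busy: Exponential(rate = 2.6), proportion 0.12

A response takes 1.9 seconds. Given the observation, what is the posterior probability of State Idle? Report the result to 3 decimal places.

By Bayes' theorem, P(k | x) = w_k f_k(x) / Σ_j w_j f_j(x).
Evaluate each component's likelihood at the observed value:
  p_Degraded = 0.8·e^(−0.8·1.9) = 0.8·e^(−1.5200) = 0.17497
  p_Idle = 0.9·e^(−0.9·1.9) = 0.9·e^(−1.7100) = 0.162779
  p_Busy = 2.6·e^(−2.6·1.9) = 2.6·e^(−4.9400) = 0.018602
Unnormalised posteriors:
  w_Degraded·p_Degraded = 0.58 × 0.17497 = 0.101482
  w_Idle·p_Idle = 0.30 × 0.162779 = 0.0488338
  w_Busy·p_Busy = 0.12 × 0.018602 = 0.00223223
Evidence: 0.101482 + 0.0488338 + 0.00223223 = 0.152548
P(State Idle | 1.9 seconds) = 0.0488338 / 0.152548 ≈ 0.320

0.320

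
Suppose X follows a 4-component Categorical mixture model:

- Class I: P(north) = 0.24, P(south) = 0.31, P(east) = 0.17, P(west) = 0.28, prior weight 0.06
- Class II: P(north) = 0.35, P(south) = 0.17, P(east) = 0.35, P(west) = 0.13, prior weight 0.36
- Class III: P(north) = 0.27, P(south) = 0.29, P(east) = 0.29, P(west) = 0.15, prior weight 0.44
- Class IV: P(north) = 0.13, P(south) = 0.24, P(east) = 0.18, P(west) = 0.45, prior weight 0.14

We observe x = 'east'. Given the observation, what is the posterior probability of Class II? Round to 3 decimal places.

Apply Bayes' rule: the posterior for each component is proportional to its prior times its likelihood at x.
Evaluate each component's likelihood at the observed value:
  L_I = 0.17
  L_II = 0.35
  L_III = 0.29
  L_IV = 0.18
Prior × likelihood for each component:
  π_I·L_I = 0.06 × 0.17 = 0.0102
  π_II·L_II = 0.36 × 0.35 = 0.126
  π_III·L_III = 0.44 × 0.29 = 0.1276
  π_IV·L_IV = 0.14 × 0.18 = 0.0252
Marginal: 0.0102 + 0.126 + 0.1276 + 0.0252 = 0.289
Responsibility of Class II: 0.126 / 0.289 ≈ 0.436

0.436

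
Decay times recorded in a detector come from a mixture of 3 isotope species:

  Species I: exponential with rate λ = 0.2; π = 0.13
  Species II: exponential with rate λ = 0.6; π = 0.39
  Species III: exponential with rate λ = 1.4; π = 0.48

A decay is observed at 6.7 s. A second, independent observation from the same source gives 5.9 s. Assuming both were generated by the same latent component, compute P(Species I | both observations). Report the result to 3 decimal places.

P(component k | x) = π_k·f_k(x) / marginal(x), where marginal(x) = Σ_j π_j·f_j(x).
Since both observations come from the same component, the likelihood for component k is f_k(x₁)·f_k(x₂).
  L_I = [0.0523691] × [0.0614557] = 0.00321838
  L_II = [0.0107718] × [0.017408] = 0.000187515
  L_III = [0.000118153] × [0.000362123] = 4.2786e-08
Multiply by the mixture weights:
  π_I·L_I = 0.13 × 0.00321838 = 0.00041839
  π_II·L_II = 0.39 × 0.000187515 = 7.31309e-05
  π_III·L_III = 0.48 × 4.2786e-08 = 2.05373e-08
Evidence: 0.00041839 + 7.31309e-05 + 2.05373e-08 = 0.000491541
P(Species I | x₁, x₂) = 0.00041839 / 0.000491541 ≈ 0.851

0.851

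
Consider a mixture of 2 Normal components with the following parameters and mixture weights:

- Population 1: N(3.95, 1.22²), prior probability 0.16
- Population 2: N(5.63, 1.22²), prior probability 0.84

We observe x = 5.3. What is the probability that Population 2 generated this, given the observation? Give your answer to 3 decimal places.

0.903

Posterior ∝ prior × likelihood, so P(k | x) ∝ π_k f_k(x); normalise over all components.
Component likelihoods at x = 5.3:
  f_1 = 0.17728
  f_2 = 0.315255
Prior × likelihood for each component:
  π_1·f_1 = 0.16 × 0.17728 = 0.0283648
  π_2·f_2 = 0.84 × 0.315255 = 0.264815
Sum: 0.0283648 + 0.264815 = 0.293179
P(Population 2 | the observation) ≈ 0.903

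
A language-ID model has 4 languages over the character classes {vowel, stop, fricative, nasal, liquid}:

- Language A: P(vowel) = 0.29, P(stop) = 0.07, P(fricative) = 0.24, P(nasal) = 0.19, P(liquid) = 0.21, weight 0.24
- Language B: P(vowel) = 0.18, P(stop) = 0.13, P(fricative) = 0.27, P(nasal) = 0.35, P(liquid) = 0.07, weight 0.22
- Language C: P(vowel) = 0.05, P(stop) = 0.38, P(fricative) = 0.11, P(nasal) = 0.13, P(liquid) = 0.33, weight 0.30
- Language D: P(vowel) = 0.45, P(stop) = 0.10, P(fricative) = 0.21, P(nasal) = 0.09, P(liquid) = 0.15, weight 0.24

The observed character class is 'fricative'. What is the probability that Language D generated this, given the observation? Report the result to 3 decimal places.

0.251

The responsibility of component k is w_k f_k(x) divided by Σ_j w_j f_j(x).
Evaluate each component's likelihood at the observed value:
  p_A = 0.24
  p_B = 0.27
  p_C = 0.11
  p_D = 0.21
Unnormalised posteriors:
  w_A·p_A = 0.24 × 0.24 = 0.0576
  w_B·p_B = 0.22 × 0.27 = 0.0594
  w_C·p_C = 0.30 × 0.11 = 0.033
  w_D·p_D = 0.24 × 0.21 = 0.0504
Denominator: 0.0576 + 0.0594 + 0.033 + 0.0504 = 0.2004
Responsibility of Language D: 0.0504 / 0.2004 ≈ 0.251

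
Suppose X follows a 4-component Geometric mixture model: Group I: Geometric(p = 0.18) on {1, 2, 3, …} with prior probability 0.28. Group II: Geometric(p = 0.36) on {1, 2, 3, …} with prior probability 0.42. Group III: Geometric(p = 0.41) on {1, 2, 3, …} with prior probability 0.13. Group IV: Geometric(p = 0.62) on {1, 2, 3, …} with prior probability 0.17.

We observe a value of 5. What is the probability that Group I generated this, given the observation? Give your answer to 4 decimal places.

P(component k | x) = P(Z=k)·f_k(x) / marginal(x), where marginal(x) = Σ_j P(Z=j)·f_j(x).
Geometric probabilities:
  f_I = 0.18·(1−0.18)^4 = 0.18·0.452122 = 0.0813819
  f_II = 0.36·(1−0.36)^4 = 0.36·0.167772 = 0.060398
  f_III = 0.41·(1−0.41)^4 = 0.41·0.121174 = 0.0496812
  f_IV = 0.62·(1−0.62)^4 = 0.62·0.0208514 = 0.0129278
Weight by the priors:
  P(Z=I)·f_I = 0.28 × 0.0813819 = 0.0227869
  P(Z=II)·f_II = 0.42 × 0.060398 = 0.0253672
  P(Z=III)·f_III = 0.13 × 0.0496812 = 0.00645855
  P(Z=IV)·f_IV = 0.17 × 0.0129278 = 0.00219773
Evidence: 0.0227869 + 0.0253672 + 0.00645855 + 0.00219773 = 0.0568104
Responsibility of Group I: 0.0227869 / 0.0568104 ≈ 0.4011

0.4011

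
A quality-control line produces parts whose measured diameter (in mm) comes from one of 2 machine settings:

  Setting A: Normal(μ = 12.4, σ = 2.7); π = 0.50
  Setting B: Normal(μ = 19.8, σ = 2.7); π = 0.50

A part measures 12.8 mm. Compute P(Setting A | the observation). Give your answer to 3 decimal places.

P(component k | x) = w_k·f_k(x) / marginal(x), where marginal(x) = Σ_j w_j·f_j(x).
Normal densities:
  f_A = (1/(2.7·√(2π)))·exp(−(12.8−12.4)²/(2·2.7²)) = 0.147756·exp(-0.01097) = 0.146144
  f_B = (1/(2.7·√(2π)))·exp(−(12.8−19.8)²/(2·2.7²)) = 0.147756·exp(-3.36077) = 0.00512842
Prior × likelihood for each component:
  w_A·f_A = 0.50 × 0.146144 = 0.0730719
  w_B·f_B = 0.50 × 0.00512842 = 0.00256421
Denominator: 0.0730719 + 0.00256421 = 0.0756361
So the posterior for Setting A is 0.0730719 / 0.0756361 ≈ 0.966.

0.966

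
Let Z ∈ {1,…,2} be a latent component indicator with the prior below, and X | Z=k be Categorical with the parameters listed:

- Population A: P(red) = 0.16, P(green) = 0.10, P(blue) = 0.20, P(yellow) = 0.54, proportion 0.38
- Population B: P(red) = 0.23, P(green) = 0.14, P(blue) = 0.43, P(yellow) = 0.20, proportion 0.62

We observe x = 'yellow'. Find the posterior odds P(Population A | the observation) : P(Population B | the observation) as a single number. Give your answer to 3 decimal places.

Since P(k|x) ∝ P(Z=k) f_k(x), the posterior odds are P(Z=i) f_i(x) / (P(Z=j) f_j(x)).
Evaluate each component's likelihood at the observed value:
  p_A = 0.54
  p_B = 0.2
Posterior odds = (P(Z=A)·p_A) / (P(Z=B)·p_B) = (0.38·0.54) / (0.62·0.2) = 0.2052 / 0.124 ≈ 1.655

1.655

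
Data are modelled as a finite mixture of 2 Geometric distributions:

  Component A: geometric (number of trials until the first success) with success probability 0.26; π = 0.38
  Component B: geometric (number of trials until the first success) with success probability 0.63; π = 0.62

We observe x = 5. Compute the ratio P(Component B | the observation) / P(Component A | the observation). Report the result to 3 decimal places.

The posterior odds equal the prior odds times the likelihood ratio: (w_i/w_j)·(f_i(x)/f_j(x)).
Evaluate each component's likelihood at the observed value:
  p_A = 0.0779651
  p_B = 0.0118072
Posterior odds = (w_B·p_B) / (w_A·p_A) = (0.62·0.0118072) / (0.38·0.0779651) = 0.00732047 / 0.0296267 ≈ 0.247

0.247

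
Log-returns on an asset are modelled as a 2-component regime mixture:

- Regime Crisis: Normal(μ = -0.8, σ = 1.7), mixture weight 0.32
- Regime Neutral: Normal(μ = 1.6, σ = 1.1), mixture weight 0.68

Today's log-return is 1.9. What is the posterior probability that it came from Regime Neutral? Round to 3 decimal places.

0.918

The responsibility of component k is P(Z=k) f_k(x) divided by Σ_j P(Z=j) f_j(x).
Normal densities:
  p_Crisis = 0.0664828
  p_Neutral = 0.349435
Multiply by the mixture weights:
  P(Z=Crisis)·p_Crisis = 0.32 × 0.0664828 = 0.0212745
  P(Z=Neutral)·p_Neutral = 0.68 × 0.349435 = 0.237616
Denominator: 0.0212745 + 0.237616 = 0.25889
P(Regime Neutral | data) = 0.237616 / 0.25889 ≈ 0.918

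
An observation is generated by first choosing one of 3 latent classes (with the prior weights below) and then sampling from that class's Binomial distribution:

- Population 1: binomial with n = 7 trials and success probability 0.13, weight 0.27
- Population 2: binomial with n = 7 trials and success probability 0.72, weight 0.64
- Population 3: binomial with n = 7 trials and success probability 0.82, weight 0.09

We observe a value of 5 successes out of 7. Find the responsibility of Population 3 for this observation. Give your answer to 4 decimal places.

0.1001

P(component k | x) = π_k·f_k(x) / marginal(x), where marginal(x) = Σ_j π_j·f_j(x).
Binomial probabilities:
  L_1 = C(7,5)·0.13^5·0.87^2 = 21·3.71293e-05·0.7569 = 0.000590167
  L_2 = C(7,5)·0.72^5·0.28^2 = 21·0.193492·0.0784 = 0.318565
  L_3 = C(7,5)·0.82^5·0.18^2 = 21·0.37074·0.0324 = 0.252251
Unnormalised posteriors:
  π_1·L_1 = 0.27 × 0.000590167 = 0.000159345
  π_2·L_2 = 0.64 × 0.318565 = 0.203881
  π_3·L_3 = 0.09 × 0.252251 = 0.0227026
Sum: 0.000159345 + 0.203881 + 0.0227026 = 0.226743
P(Population 3 | the observation) ≈ 0.1001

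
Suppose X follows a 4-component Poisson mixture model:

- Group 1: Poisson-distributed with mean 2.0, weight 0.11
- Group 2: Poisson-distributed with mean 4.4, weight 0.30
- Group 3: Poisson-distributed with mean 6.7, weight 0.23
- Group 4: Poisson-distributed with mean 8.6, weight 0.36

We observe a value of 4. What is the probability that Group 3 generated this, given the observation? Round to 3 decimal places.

P(component k | x) = π_k·f_k(x) / marginal(x), where marginal(x) = Σ_j π_j·f_j(x).
Evaluate each component's likelihood at the observed value:
  p_1 = 0.0902235
  p_2 = 0.191736
  p_3 = 0.103351
  p_4 = 0.0419614
Weight by the priors:
  π_1·p_1 = 0.11 × 0.0902235 = 0.00992459
  π_2·p_2 = 0.30 × 0.191736 = 0.0575208
  π_3·p_3 = 0.23 × 0.103351 = 0.0237707
  π_4·p_4 = 0.36 × 0.0419614 = 0.0151061
Evidence: 0.00992459 + 0.0575208 + 0.0237707 + 0.0151061 = 0.106322
P(Group 3 | 4) ≈ 0.224

0.224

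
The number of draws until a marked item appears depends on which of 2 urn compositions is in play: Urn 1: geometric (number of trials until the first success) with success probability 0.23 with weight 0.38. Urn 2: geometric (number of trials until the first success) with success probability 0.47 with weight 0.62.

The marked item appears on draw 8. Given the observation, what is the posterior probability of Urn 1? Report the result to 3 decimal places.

0.804

The responsibility of component k is P(Z=k) f_k(x) divided by Σ_j P(Z=j) f_j(x).
Component likelihoods at x = 8:
  p_1 = 0.23·(1−0.23)^7 = 0.23·0.160485 = 0.0369116
  p_2 = 0.47·(1−0.47)^7 = 0.47·0.0117471 = 0.00552114
Weight by the priors:
  P(Z=1)·p_1 = 0.38 × 0.0369116 = 0.0140264
  P(Z=2)·p_2 = 0.62 × 0.00552114 = 0.00342311
Evidence: 0.0140264 + 0.00342311 = 0.0174495
Responsibility of Urn 1: 0.0140264 / 0.0174495 ≈ 0.804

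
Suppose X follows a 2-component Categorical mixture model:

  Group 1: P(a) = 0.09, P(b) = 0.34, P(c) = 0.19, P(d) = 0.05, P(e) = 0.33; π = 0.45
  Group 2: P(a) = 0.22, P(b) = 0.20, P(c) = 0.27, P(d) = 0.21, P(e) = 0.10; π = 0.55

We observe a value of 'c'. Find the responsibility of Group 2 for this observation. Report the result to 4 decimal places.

P(component k | x) = π_k·f_k(x) / marginal(x), where marginal(x) = Σ_j π_j·f_j(x).
Categorical probabilities:
  p_1 = 0.19
  p_2 = 0.27
Weight by the priors:
  π_1·p_1 = 0.45 × 0.19 = 0.0855
  π_2·p_2 = 0.55 × 0.27 = 0.1485
Evidence: 0.0855 + 0.1485 = 0.234
P(Group 2 | data) = 0.1485 / 0.234 ≈ 0.6346

0.6346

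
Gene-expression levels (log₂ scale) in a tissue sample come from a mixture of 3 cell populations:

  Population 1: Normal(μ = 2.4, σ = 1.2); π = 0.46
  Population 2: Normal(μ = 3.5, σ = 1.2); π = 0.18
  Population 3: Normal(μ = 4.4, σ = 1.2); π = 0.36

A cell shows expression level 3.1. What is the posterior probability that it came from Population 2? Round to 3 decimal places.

0.224

Apply Bayes' rule: the posterior for each component is proportional to its prior times its likelihood at x.
Normal densities:
  p_1 = (1/(1.2·√(2π)))·exp(−(3.1−2.4)²/(2·1.2²)) = 0.332452·exp(-0.17014) = 0.280439
  p_2 = (1/(1.2·√(2π)))·exp(−(3.1−3.5)²/(2·1.2²)) = 0.332452·exp(-0.05556) = 0.314486
  p_3 = (1/(1.2·√(2π)))·exp(−(3.1−4.4)²/(2·1.2²)) = 0.332452·exp(-0.58681) = 0.184877
Prior × likelihood for each component:
  π_1·p_1 = 0.46 × 0.280439 = 0.129002
  π_2·p_2 = 0.18 × 0.314486 = 0.0566075
  π_3·p_3 = 0.36 × 0.184877 = 0.0665556
Sum: 0.129002 + 0.0566075 + 0.0665556 = 0.252165
Responsibility of Population 2: 0.0566075 / 0.252165 ≈ 0.224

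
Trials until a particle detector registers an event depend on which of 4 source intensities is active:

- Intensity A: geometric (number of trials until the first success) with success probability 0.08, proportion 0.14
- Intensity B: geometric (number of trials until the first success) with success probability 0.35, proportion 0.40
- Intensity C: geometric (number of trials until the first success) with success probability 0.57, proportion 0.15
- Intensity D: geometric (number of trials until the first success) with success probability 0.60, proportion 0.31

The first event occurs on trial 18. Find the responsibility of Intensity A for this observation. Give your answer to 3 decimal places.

P(component k | x) = π_k·f_k(x) / marginal(x), where marginal(x) = Σ_j π_j·f_j(x).
Component likelihoods at x = 18:
  f_A = 0.0193858
  f_B = 0.000230991
  f_C = 3.34841e-07
  f_D = 1.03079e-07
Multiply by the mixture weights:
  π_A·f_A = 0.14 × 0.0193858 = 0.00271401
  π_B·f_B = 0.40 × 0.000230991 = 9.23964e-05
  π_C·f_C = 0.15 × 3.34841e-07 = 5.02261e-08
  π_D·f_D = 0.31 × 1.03079e-07 = 3.19546e-08
Evidence: 0.00271401 + 9.23964e-05 + 5.02261e-08 + 3.19546e-08 = 0.00280649
P(Intensity A | 18) = 0.00271401 / 0.00280649 ≈ 0.967

0.967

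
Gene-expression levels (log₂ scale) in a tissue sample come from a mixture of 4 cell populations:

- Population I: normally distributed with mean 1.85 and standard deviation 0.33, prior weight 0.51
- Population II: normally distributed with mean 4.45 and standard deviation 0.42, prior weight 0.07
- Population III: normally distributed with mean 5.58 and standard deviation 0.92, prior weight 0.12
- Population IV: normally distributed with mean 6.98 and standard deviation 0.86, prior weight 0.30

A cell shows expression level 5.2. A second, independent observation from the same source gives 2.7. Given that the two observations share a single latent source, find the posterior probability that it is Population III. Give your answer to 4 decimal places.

The responsibility of component k is P(Z=k) f_k(x) divided by Σ_j P(Z=j) f_j(x).
Since both observations come from the same component, the likelihood for component k is f_k(x₁)·f_k(x₂).
  f_I = [5.066e-23] × [0.0438255] = 2.2202e-24
  f_II = [0.192853] × [0.00016134] = 3.1115e-05
  f_III = [0.398177] × [0.00322969] = 0.00128599
  f_IV = [0.0544711] × [1.94139e-06] = 1.0575e-07
Prior × likelihood for each component:
  P(Z=I)·f_I = 0.51 × 2.2202e-24 = 1.1323e-24
  P(Z=II)·f_II = 0.07 × 3.1115e-05 = 2.17805e-06
  P(Z=III)·f_III = 0.12 × 0.00128599 = 0.000154319
  P(Z=IV)·f_IV = 0.30 × 1.0575e-07 = 3.17249e-08
Sum: 1.1323e-24 + 2.17805e-06 + 0.000154319 + 3.17249e-08 = 0.000156528
Responsibility of Population III: 0.000154319 / 0.000156528 ≈ 0.9859

0.9859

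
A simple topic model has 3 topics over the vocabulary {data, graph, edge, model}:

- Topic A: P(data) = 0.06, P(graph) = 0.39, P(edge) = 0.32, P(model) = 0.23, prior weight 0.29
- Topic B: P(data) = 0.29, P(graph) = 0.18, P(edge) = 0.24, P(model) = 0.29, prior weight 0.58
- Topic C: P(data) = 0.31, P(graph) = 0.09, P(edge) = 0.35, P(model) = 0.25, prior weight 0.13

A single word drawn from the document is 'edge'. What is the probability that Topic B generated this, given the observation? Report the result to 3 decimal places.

0.502

P(component k | x) = w_k·f_k(x) / marginal(x), where marginal(x) = Σ_j w_j·f_j(x).
Component likelihoods at x = 'edge':
  p_A = 0.32
  p_B = 0.24
  p_C = 0.35
Weight by the priors:
  w_A·p_A = 0.29 × 0.32 = 0.0928
  w_B·p_B = 0.58 × 0.24 = 0.1392
  w_C·p_C = 0.13 × 0.35 = 0.0455
Normaliser: 0.0928 + 0.1392 + 0.0455 = 0.2775
So the posterior for Topic B is 0.1392 / 0.2775 ≈ 0.502.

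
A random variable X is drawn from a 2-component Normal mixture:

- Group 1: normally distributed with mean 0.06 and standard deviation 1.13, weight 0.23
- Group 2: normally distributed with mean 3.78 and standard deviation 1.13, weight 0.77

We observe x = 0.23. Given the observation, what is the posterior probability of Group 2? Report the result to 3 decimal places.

Posterior ∝ prior × likelihood, so P(k | x) ∝ π_k f_k(x); normalise over all components.
Evaluate each component's likelihood at the observed value:
  p_1 = 0.349074
  p_2 = 0.00253907
Unnormalised posteriors:
  π_1·p_1 = 0.23 × 0.349074 = 0.0802869
  π_2·p_2 = 0.77 × 0.00253907 = 0.00195508
Sum: 0.0802869 + 0.00195508 = 0.082242
P(Group 2 | data) = 0.00195508 / 0.082242 ≈ 0.024

0.024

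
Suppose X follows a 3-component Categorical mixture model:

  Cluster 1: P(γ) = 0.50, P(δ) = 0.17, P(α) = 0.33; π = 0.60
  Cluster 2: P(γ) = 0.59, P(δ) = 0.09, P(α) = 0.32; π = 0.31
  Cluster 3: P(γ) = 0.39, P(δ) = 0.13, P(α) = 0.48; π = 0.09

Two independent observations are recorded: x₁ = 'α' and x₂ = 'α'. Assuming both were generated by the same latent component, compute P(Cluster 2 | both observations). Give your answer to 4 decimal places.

Posterior ∝ prior × likelihood, so P(k | x) ∝ π_k f_k(x); normalise over all components.
Since both observations come from the same component, the likelihood for component k is f_k(x₁)·f_k(x₂).
  p_1 = [0.33] × [0.33] = 0.1089
  p_2 = [0.32] × [0.32] = 0.1024
  p_3 = [0.48] × [0.48] = 0.2304
Weight by the priors:
  π_1·p_1 = 0.60 × 0.1089 = 0.06534
  π_2·p_2 = 0.31 × 0.1024 = 0.031744
  π_3·p_3 = 0.09 × 0.2304 = 0.020736
Normaliser: 0.06534 + 0.031744 + 0.020736 = 0.11782
P(Cluster 2 | x₁,x₂) ≈ 0.2694

0.2694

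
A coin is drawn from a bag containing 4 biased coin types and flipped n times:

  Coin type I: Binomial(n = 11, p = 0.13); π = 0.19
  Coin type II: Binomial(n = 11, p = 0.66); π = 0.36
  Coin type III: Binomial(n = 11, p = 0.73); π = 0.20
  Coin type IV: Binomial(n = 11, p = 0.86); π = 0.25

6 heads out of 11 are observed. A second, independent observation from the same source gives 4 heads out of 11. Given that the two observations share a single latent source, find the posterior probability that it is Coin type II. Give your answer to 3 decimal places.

P(component k | x) = π_k·f_k(x) / marginal(x), where marginal(x) = Σ_j π_j·f_j(x).
Since both observations come from the same component, the likelihood for component k is f_k(x₁)·f_k(x₂).
  f_I = [0.00111147] × [0.0355568] = 3.95203e-05
  f_II = [0.1735] × [0.0328884] = 0.00570614
  f_III = [0.100322] × [0.00980284] = 0.000983444
  f_IV = [0.0100525] × [0.000190285] = 1.91283e-06
Unnormalised posteriors:
  π_I·f_I = 0.19 × 3.95203e-05 = 7.50886e-06
  π_II·f_II = 0.36 × 0.00570614 = 0.00205421
  π_III·f_III = 0.20 × 0.000983444 = 0.000196689
  π_IV·f_IV = 0.25 × 1.91283e-06 = 4.78208e-07
Denominator: 7.50886e-06 + 0.00205421 + 0.000196689 + 4.78208e-07 = 0.00225889
P(Coin type II | x₁, x₂) = 0.00205421 / 0.00225889 ≈ 0.909

0.909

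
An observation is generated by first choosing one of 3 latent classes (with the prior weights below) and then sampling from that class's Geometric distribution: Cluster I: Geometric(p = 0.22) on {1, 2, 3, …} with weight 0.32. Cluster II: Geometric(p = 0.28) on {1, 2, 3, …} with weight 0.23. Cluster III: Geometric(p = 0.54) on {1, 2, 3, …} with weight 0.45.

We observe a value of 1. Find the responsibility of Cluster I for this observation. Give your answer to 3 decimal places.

Posterior ∝ prior × likelihood, so P(k | x) ∝ π_k f_k(x); normalise over all components.
Evaluate each component's likelihood at the observed value:
  p_I = 0.22·(1−0.22)^0 = 0.22·1 = 0.22
  p_II = 0.28·(1−0.28)^0 = 0.28·1 = 0.28
  p_III = 0.54·(1−0.54)^0 = 0.54·1 = 0.54
Unnormalised posteriors:
  π_I·p_I = 0.32 × 0.22 = 0.0704
  π_II·p_II = 0.23 × 0.28 = 0.0644
  π_III·p_III = 0.45 × 0.54 = 0.243
Evidence: 0.0704 + 0.0644 + 0.243 = 0.3778
Responsibility of Cluster I: 0.0704 / 0.3778 ≈ 0.186

0.186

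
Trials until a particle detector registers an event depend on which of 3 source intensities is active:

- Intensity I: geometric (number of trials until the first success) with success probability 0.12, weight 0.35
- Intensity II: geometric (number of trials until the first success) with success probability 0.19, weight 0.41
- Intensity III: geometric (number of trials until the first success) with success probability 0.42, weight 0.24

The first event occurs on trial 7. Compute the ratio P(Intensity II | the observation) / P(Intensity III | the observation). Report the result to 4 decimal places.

Only the two components matter; the odds are (P(Z=i) f_i(x)) / (P(Z=j) f_j(x)).
Component likelihoods at x = 7:
  f_I = 0.0557285
  f_II = 0.0536616
  f_III = 0.0159889
Posterior odds = (P(Z=II)·f_II) / (P(Z=III)·f_III) = (0.41·0.0536616) / (0.24·0.0159889) = 0.0220013 / 0.00383732 ≈ 5.7335

5.7335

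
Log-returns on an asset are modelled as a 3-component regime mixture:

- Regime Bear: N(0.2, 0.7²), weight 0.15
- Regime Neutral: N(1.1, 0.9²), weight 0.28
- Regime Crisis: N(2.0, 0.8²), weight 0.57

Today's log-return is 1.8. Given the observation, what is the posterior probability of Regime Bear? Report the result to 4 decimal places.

0.0168

The responsibility of component k is P(Z=k) f_k(x) divided by Σ_j P(Z=j) f_j(x).
Component likelihoods at x = 1.8:
  L_Bear = 0.0418147
  L_Neutral = 0.327572
  L_Crisis = 0.483335
Multiply by the mixture weights:
  P(Z=Bear)·L_Bear = 0.15 × 0.0418147 = 0.0062722
  P(Z=Neutral)·L_Neutral = 0.28 × 0.327572 = 0.0917202
  P(Z=Crisis)·L_Crisis = 0.57 × 0.483335 = 0.275501
Sum: 0.0062722 + 0.0917202 + 0.275501 = 0.373493
P(Regime Bear | x) = 0.0062722 / 0.373493 ≈ 0.0168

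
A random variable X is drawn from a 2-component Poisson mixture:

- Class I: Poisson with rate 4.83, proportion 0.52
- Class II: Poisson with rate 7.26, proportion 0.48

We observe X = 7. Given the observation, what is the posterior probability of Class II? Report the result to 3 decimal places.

Apply Bayes' rule: the posterior for each component is proportional to its prior times its likelihood at x.
Evaluate each component's likelihood at the observed value:
  f_I = e^(−4.83)·4.83^7/7! = 0.0971756
  f_II = e^(−7.26)·7.26^7/7! = 0.148302
Weight by the priors:
  w_I·f_I = 0.52 × 0.0971756 = 0.0505313
  w_II·f_II = 0.48 × 0.148302 = 0.0711851
Evidence: 0.0505313 + 0.0711851 = 0.121716
P(Class II | data) ≈ 0.585

0.585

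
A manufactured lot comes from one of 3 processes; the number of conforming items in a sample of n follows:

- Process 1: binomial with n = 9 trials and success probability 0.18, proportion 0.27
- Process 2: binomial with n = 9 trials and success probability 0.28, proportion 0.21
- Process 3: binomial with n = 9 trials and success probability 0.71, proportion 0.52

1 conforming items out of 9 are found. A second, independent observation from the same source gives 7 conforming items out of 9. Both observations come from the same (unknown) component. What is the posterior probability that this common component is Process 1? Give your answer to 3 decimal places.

0.085

The responsibility of component k is P(Z=k) f_k(x) divided by Σ_j P(Z=j) f_j(x).
Since both observations come from the same component, the likelihood for component k is f_k(x₁)·f_k(x₂).
  f_1 = [C(9,1)·0.18^1·0.82^8 = 9·0.18·0.204414 = 0.331151] × [0.000148196] = 4.90754e-05
  f_2 = [C(9,1)·0.28^1·0.72^8 = 9·0.28·0.0722204 = 0.181995] × [0.0025181] = 0.000458284
  f_3 = [C(9,1)·0.71^1·0.29^8 = 9·0.71·5.00246e-05 = 0.000319657] × [0.275364] = 8.80221e-05
Prior × likelihood for each component:
  P(Z=1)·f_1 = 0.27 × 4.90754e-05 = 1.32503e-05
  P(Z=2)·f_2 = 0.21 × 0.000458284 = 9.62395e-05
  P(Z=3)·f_3 = 0.52 × 8.80221e-05 = 4.57715e-05
Evidence: 1.32503e-05 + 9.62395e-05 + 4.57715e-05 = 0.000155261
Responsibility of Process 1: 1.32503e-05 / 0.000155261 ≈ 0.085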